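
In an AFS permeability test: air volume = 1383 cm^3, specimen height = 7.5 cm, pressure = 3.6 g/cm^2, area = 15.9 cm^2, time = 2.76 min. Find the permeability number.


Formula: Permeability Number P = (V * H) / (p * A * t)
Numerator: V * H = 1383 * 7.5 = 10372.5
Denominator: p * A * t = 3.6 * 15.9 * 2.76 = 157.9824
P = 10372.5 / 157.9824 = 65.6560

Final answer: 65.6560


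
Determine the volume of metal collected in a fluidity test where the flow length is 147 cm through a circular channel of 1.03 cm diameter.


Formula: V = pi * (d/2)^2 * L  (cylinder volume)
Radius = 1.03/2 = 0.515 cm
V = pi * 0.515^2 * 147 = 122.4846 cm^3

Answer: 122.4846 cm^3


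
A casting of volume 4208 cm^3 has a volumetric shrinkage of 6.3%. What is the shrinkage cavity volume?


Formula: V_shrink = V_casting * shrinkage_pct / 100
V_shrink = 4208 cm^3 * 6.3 / 100 = 265.1040 cm^3

Answer: 265.1040 cm^3


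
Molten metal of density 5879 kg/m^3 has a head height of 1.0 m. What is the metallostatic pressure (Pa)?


Formula: P = rho * g * h
rho * g = 5879 * 9.81 = 57672.99 N/m^3
P = 57672.99 * 1.0 = 57672.9900 Pa

Answer: 57672.9900 Pa


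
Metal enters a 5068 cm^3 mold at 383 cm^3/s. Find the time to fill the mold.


Formula: t_fill = V_mold / Q_flow
t = 5068 cm^3 / 383 cm^3/s = 13.2324 s


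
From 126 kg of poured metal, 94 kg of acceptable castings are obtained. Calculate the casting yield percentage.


Formula: Casting Yield = (W_good / W_total) * 100
Yield = (94 kg / 126 kg) * 100 = 74.6032%

74.6032%


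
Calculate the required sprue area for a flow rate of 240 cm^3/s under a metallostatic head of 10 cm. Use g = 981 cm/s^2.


Formula: v = sqrt(2*g*h), A = Q/v
Velocity: v = sqrt(2 * 981 * 10) = sqrt(19620) = 140.0714 cm/s
Sprue area: A = Q / v = 240 / 140.0714 = 1.7134 cm^2


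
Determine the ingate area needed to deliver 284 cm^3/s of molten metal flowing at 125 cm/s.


Formula: A_ingate = Q / v  (continuity equation)
A = 284 cm^3/s / 125 cm/s = 2.2720 cm^2

2.2720 cm^2


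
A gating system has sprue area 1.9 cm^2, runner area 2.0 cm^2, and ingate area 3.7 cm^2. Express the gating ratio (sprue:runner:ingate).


Sprue:Runner:Ingate = 1 : 2.0/1.9 : 3.7/1.9 = 1:1.05:1.95

1:1.05:1.95


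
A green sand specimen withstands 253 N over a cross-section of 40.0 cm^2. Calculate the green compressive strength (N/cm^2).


Formula: Compressive Strength = Force / Area
Strength = 253 N / 40.0 cm^2 = 6.3250 N/cm^2

Final answer: 6.3250 N/cm^2


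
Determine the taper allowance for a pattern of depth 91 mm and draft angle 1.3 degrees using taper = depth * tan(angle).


Formula: taper = depth * tan(draft_angle)
tan(1.3 deg) = 0.0226932
taper = 91 mm * 0.0226932 = 2.0651 mm

Final answer: 2.0651 mm


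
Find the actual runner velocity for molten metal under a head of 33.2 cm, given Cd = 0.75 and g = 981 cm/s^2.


Formula: v = Cd * sqrt(2 * g * h)  (Torricelli with discharge coefficient)
2*g*h = 2 * 981 * 33.2 = 65138.4 cm^2/s^2
sqrt(65138.4) = 255.22226 cm/s
v = 0.75 * 255.22226 = 191.4167 cm/s

191.4167 cm/s


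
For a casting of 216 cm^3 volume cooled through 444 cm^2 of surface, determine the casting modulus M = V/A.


Formula: Casting Modulus M = V / A
M = 216 cm^3 / 444 cm^2 = 0.4865 cm


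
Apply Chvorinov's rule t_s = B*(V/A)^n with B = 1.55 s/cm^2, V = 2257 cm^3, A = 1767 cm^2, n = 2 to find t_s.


Formula: t_s = B * (V/A)^n  (Chvorinov's rule, n=2)
Modulus M = V/A = 2257/1767 = 1.277306 cm
M^2 = 1.277306^2 = 1.631511 cm^2
t_s = 1.55 * 1.631511 = 2.5288 s


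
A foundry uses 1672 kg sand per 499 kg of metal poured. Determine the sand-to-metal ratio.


Formula: Sand-to-Metal Ratio = W_sand / W_metal
Ratio = 1672 kg / 499 kg = 3.3507

3.3507


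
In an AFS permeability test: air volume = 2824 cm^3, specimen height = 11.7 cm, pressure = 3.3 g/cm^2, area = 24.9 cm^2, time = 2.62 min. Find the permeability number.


Formula: Permeability Number P = (V * H) / (p * A * t)
Numerator: V * H = 2824 * 11.7 = 33040.8
Denominator: p * A * t = 3.3 * 24.9 * 2.62 = 215.2854
P = 33040.8 / 215.2854 = 153.4744

153.4744


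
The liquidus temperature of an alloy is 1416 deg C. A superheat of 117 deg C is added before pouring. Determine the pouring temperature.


Formula: T_pour = T_melt + Superheat
T_pour = 1416 + 117 = 1533 deg C


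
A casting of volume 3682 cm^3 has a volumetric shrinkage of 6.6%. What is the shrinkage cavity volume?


Formula: V_shrink = V_casting * shrinkage_pct / 100
V_shrink = 3682 cm^3 * 6.6 / 100 = 243.0120 cm^3

243.0120 cm^3


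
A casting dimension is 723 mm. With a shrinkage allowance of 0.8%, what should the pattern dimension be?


Formula: L_pattern = L_casting * (1 + shrinkage_rate/100)
Shrinkage factor = 1 + 0.8/100 = 1.008
L_pattern = 723 mm * 1.008 = 728.7840 mm

728.7840 mm


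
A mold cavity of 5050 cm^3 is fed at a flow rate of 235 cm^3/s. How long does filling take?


Formula: t_fill = V_mold / Q_flow
t = 5050 cm^3 / 235 cm^3/s = 21.4894 s

Final answer: 21.4894 s


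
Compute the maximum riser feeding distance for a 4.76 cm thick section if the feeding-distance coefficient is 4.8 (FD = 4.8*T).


Formula: FD = 4.8 * T  (riser feeding-distance rule)
FD = 4.8 * 4.76 cm = 22.8480 cm

Answer: 22.8480 cm


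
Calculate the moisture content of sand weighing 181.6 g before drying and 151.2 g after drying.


Formula: MC = (W_wet - W_dry) / W_wet * 100
Water mass = 181.6 - 151.2 = 30.4 g
MC = 30.4 / 181.6 * 100 = 16.7401%

Final answer: 16.7401%


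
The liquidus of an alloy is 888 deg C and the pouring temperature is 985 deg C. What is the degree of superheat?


Formula: Superheat = T_pour - T_melt
Superheat = 985 - 888 = 97 deg C

Final answer: 97 deg C


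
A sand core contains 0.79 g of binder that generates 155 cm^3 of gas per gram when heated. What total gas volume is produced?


Formula: V_gas = W_binder * gas_evolution_rate
V = 0.79 g * 155 cm^3/g = 122.4500 cm^3


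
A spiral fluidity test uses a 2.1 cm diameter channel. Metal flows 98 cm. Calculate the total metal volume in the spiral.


Formula: V = pi * (d/2)^2 * L  (cylinder volume)
Radius = 2.1/2 = 1.05 cm
V = pi * 1.05^2 * 98 = 339.4334 cm^3

339.4334 cm^3


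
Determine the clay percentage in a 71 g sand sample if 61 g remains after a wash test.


Formula: Clay% = (W_total - W_washed) / W_total * 100
Clay mass = 71 - 61 = 10 g
Clay% = 10 / 71 * 100 = 14.0845%

Answer: 14.0845%


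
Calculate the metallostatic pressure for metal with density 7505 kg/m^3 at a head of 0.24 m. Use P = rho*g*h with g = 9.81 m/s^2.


Formula: P = rho * g * h
rho * g = 7505 * 9.81 = 73624.05 N/m^3
P = 73624.05 * 0.24 = 17669.7720 Pa

17669.7720 Pa


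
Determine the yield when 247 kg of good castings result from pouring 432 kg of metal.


Formula: Casting Yield = (W_good / W_total) * 100
Yield = (247 kg / 432 kg) * 100 = 57.1759%


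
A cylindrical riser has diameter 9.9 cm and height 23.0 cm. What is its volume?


Formula: V = pi * (D/2)^2 * H  (cylinder volume)
Radius = D/2 = 9.9/2 = 4.95 cm
V = pi * 4.95^2 * 23.0 = 1770.4681 cm^3

Answer: 1770.4681 cm^3


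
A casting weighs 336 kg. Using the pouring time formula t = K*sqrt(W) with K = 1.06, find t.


Formula: t = K * sqrt(W)
sqrt(W) = sqrt(336) = 18.33030
t = 1.06 * 18.33030 = 19.4301 s


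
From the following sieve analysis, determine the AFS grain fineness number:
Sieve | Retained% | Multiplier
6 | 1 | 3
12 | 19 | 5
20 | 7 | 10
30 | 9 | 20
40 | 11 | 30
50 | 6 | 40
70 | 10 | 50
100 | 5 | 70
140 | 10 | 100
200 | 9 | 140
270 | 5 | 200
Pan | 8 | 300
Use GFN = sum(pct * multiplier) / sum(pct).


Formula: GFN = sum(pct * multiplier) / sum(pct)
sum(pct * multiplier) = 7428
sum(pct) = 100
GFN = 7428 / 100 = 74.28


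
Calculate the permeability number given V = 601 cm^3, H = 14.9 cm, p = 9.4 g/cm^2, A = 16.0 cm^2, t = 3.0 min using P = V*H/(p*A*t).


Formula: Permeability Number P = (V * H) / (p * A * t)
Numerator: V * H = 601 * 14.9 = 8954.9
Denominator: p * A * t = 9.4 * 16.0 * 3.0 = 451.2
P = 8954.9 / 451.2 = 19.8469


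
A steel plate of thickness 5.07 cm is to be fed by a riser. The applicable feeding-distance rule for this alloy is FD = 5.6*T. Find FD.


Formula: FD = 5.6 * T  (riser feeding-distance rule)
FD = 5.6 * 5.07 cm = 28.3920 cm

Answer: 28.3920 cm


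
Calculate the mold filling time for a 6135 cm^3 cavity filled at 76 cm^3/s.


Formula: t_fill = V_mold / Q_flow
t = 6135 cm^3 / 76 cm^3/s = 80.7237 s


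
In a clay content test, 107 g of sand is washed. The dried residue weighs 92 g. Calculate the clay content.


Formula: Clay% = (W_total - W_washed) / W_total * 100
Clay mass = 107 - 92 = 15 g
Clay% = 15 / 107 * 100 = 14.0187%

Answer: 14.0187%


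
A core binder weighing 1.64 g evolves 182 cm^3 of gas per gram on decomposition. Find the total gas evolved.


Formula: V_gas = W_binder * gas_evolution_rate
V = 1.64 g * 182 cm^3/g = 298.4800 cm^3

Answer: 298.4800 cm^3


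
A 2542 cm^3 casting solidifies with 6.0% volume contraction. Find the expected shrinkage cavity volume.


Formula: V_shrink = V_casting * shrinkage_pct / 100
V_shrink = 2542 cm^3 * 6.0 / 100 = 152.5200 cm^3

152.5200 cm^3


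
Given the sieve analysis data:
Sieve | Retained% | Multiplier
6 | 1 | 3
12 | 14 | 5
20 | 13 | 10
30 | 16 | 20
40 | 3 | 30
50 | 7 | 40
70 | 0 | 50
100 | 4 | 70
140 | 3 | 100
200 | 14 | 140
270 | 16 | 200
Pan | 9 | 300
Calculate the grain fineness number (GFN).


Formula: GFN = sum(pct * multiplier) / sum(pct)
sum(pct * multiplier) = 9333
sum(pct) = 100
GFN = 9333 / 100 = 93.33

Answer: 93.33


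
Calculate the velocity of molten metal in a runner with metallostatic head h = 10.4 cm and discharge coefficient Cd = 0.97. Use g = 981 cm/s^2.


Formula: v = Cd * sqrt(2 * g * h)  (Torricelli with discharge coefficient)
2*g*h = 2 * 981 * 10.4 = 20404.8 cm^2/s^2
sqrt(20404.8) = 142.84537 cm/s
v = 0.97 * 142.84537 = 138.5600 cm/s

Final answer: 138.5600 cm/s


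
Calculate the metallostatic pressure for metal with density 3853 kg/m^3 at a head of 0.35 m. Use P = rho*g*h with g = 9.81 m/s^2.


Formula: P = rho * g * h
rho * g = 3853 * 9.81 = 37797.93 N/m^3
P = 37797.93 * 0.35 = 13229.2755 Pa

13229.2755 Pa


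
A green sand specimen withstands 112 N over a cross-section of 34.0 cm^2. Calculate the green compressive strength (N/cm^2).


Formula: Compressive Strength = Force / Area
Strength = 112 N / 34.0 cm^2 = 3.2941 N/cm^2

Final answer: 3.2941 N/cm^2


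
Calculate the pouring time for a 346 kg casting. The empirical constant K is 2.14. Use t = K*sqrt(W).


Formula: t = K * sqrt(W)
sqrt(W) = sqrt(346) = 18.60108
t = 2.14 * 18.60108 = 39.8063 s

Final answer: 39.8063 s


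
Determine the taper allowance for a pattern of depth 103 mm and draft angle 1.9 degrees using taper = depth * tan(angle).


Formula: taper = depth * tan(draft_angle)
tan(1.9 deg) = 0.0331734
taper = 103 mm * 0.0331734 = 3.4169 mm

3.4169 mm


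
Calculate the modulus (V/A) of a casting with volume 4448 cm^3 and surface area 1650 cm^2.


Formula: Casting Modulus M = V / A
M = 4448 cm^3 / 1650 cm^2 = 2.6958 cm

Final answer: 2.6958 cm


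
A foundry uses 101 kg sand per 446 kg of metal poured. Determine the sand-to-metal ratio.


Formula: Sand-to-Metal Ratio = W_sand / W_metal
Ratio = 101 kg / 446 kg = 0.2265


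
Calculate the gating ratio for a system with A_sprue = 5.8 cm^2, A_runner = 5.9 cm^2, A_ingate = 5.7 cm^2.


Sprue:Runner:Ingate = 1 : 5.9/5.8 : 5.7/5.8 = 1:1.02:0.98

1:1.02:0.98


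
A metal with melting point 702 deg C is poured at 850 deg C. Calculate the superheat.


Formula: Superheat = T_pour - T_melt
Superheat = 850 - 702 = 148 deg C


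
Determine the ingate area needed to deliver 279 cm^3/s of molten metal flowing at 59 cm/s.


Formula: A_ingate = Q / v  (continuity equation)
A = 279 cm^3/s / 59 cm/s = 4.7288 cm^2

Final answer: 4.7288 cm^2


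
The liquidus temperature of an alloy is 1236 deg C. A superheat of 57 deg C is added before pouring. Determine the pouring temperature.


Formula: T_pour = T_melt + Superheat
T_pour = 1236 + 57 = 1293 deg C


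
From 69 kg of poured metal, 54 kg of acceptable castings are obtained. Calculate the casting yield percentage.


Formula: Casting Yield = (W_good / W_total) * 100
Yield = (54 kg / 69 kg) * 100 = 78.2609%

Final answer: 78.2609%


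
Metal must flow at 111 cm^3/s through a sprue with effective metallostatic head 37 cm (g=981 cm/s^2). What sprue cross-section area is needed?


Formula: v = sqrt(2*g*h), A = Q/v
Velocity: v = sqrt(2 * 981 * 37) = sqrt(72594) = 269.4327 cm/s
Sprue area: A = Q / v = 111 / 269.4327 = 0.4120 cm^2

Final answer: 0.4120 cm^2


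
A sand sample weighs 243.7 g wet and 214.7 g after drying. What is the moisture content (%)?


Formula: MC = (W_wet - W_dry) / W_wet * 100
Water mass = 243.7 - 214.7 = 29.0 g
MC = 29.0 / 243.7 * 100 = 11.8999%


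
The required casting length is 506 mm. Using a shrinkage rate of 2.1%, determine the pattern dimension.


Formula: L_pattern = L_casting * (1 + shrinkage_rate/100)
Shrinkage factor = 1 + 2.1/100 = 1.021
L_pattern = 506 mm * 1.021 = 516.6260 mm


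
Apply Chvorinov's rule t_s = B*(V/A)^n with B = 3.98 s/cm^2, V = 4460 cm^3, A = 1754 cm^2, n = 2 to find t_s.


Formula: t_s = B * (V/A)^n  (Chvorinov's rule, n=2)
Modulus M = V/A = 4460/1754 = 2.542759 cm
M^2 = 2.542759^2 = 6.465623 cm^2
t_s = 3.98 * 6.465623 = 25.7332 s


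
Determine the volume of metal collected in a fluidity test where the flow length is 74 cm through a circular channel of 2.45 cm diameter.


Formula: V = pi * (d/2)^2 * L  (cylinder volume)
Radius = 2.45/2 = 1.225 cm
V = pi * 1.225^2 * 74 = 348.8621 cm^3

Answer: 348.8621 cm^3


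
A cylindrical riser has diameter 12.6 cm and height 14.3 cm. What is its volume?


Formula: V = pi * (D/2)^2 * H  (cylinder volume)
Radius = D/2 = 12.6/2 = 6.3 cm
V = pi * 6.3^2 * 14.3 = 1783.0643 cm^3

Final answer: 1783.0643 cm^3


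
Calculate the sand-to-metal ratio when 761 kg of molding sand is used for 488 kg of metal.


Formula: Sand-to-Metal Ratio = W_sand / W_metal
Ratio = 761 kg / 488 kg = 1.5594


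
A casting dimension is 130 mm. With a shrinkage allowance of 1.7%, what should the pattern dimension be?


Formula: L_pattern = L_casting * (1 + shrinkage_rate/100)
Shrinkage factor = 1 + 1.7/100 = 1.017
L_pattern = 130 mm * 1.017 = 132.2100 mm

132.2100 mm


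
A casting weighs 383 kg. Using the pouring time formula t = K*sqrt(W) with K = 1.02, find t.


Formula: t = K * sqrt(W)
sqrt(W) = sqrt(383) = 19.57039
t = 1.02 * 19.57039 = 19.9618 s

Final answer: 19.9618 s


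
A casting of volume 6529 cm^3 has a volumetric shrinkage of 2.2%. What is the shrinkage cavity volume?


Formula: V_shrink = V_casting * shrinkage_pct / 100
V_shrink = 6529 cm^3 * 2.2 / 100 = 143.6380 cm^3

Answer: 143.6380 cm^3


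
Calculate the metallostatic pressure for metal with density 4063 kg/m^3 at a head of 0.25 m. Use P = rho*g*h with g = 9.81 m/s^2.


Formula: P = rho * g * h
rho * g = 4063 * 9.81 = 39858.03 N/m^3
P = 39858.03 * 0.25 = 9964.5075 Pa


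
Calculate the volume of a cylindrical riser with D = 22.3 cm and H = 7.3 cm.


Formula: V = pi * (D/2)^2 * H  (cylinder volume)
Radius = D/2 = 22.3/2 = 11.15 cm
V = pi * 11.15^2 * 7.3 = 2851.1658 cm^3

2851.1658 cm^3


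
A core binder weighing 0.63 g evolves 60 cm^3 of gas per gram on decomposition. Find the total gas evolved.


Formula: V_gas = W_binder * gas_evolution_rate
V = 0.63 g * 60 cm^3/g = 37.8000 cm^3


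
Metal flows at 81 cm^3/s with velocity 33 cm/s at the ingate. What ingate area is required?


Formula: A_ingate = Q / v  (continuity equation)
A = 81 cm^3/s / 33 cm/s = 2.4545 cm^2

2.4545 cm^2


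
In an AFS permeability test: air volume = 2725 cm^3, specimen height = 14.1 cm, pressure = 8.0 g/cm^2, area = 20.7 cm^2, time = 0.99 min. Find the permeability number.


Formula: Permeability Number P = (V * H) / (p * A * t)
Numerator: V * H = 2725 * 14.1 = 38422.5
Denominator: p * A * t = 8.0 * 20.7 * 0.99 = 163.944
P = 38422.5 / 163.944 = 234.3636


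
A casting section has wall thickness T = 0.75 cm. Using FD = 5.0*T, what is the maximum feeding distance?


Formula: FD = 5.0 * T  (riser feeding-distance rule)
FD = 5.0 * 0.75 cm = 3.7500 cm

3.7500 cm


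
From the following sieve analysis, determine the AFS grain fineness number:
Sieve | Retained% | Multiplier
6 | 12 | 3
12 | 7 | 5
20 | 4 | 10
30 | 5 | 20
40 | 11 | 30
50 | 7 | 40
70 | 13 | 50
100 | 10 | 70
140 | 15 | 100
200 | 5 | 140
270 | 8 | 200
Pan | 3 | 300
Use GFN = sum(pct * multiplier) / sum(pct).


Formula: GFN = sum(pct * multiplier) / sum(pct)
sum(pct * multiplier) = 6871
sum(pct) = 100
GFN = 6871 / 100 = 68.71


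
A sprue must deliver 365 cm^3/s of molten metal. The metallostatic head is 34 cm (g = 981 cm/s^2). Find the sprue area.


Formula: v = sqrt(2*g*h), A = Q/v
Velocity: v = sqrt(2 * 981 * 34) = sqrt(66708) = 258.2789 cm/s
Sprue area: A = Q / v = 365 / 258.2789 = 1.4132 cm^2

Answer: 1.4132 cm^2


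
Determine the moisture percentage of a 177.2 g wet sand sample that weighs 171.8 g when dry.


Formula: MC = (W_wet - W_dry) / W_wet * 100
Water mass = 177.2 - 171.8 = 5.4 g
MC = 5.4 / 177.2 * 100 = 3.0474%

Final answer: 3.0474%


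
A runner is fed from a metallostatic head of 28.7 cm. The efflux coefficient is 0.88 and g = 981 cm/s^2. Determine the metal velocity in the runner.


Formula: v = Cd * sqrt(2 * g * h)  (Torricelli with discharge coefficient)
2*g*h = 2 * 981 * 28.7 = 56309.4 cm^2/s^2
sqrt(56309.4) = 237.29602 cm/s
v = 0.88 * 237.29602 = 208.8205 cm/s

Final answer: 208.8205 cm/s


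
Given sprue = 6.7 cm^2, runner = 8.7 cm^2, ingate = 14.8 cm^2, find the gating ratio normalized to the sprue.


Sprue:Runner:Ingate = 1 : 8.7/6.7 : 14.8/6.7 = 1:1.30:2.21

Final answer: 1:1.30:2.21


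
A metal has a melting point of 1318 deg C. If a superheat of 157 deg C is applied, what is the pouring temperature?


Formula: T_pour = T_melt + Superheat
T_pour = 1318 + 157 = 1475 deg C


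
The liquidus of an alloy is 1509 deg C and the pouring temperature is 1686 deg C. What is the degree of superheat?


Formula: Superheat = T_pour - T_melt
Superheat = 1686 - 1509 = 177 deg C

Answer: 177 deg C


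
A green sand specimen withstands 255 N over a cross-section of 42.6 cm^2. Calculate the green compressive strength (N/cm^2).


Formula: Compressive Strength = Force / Area
Strength = 255 N / 42.6 cm^2 = 5.9859 N/cm^2

Final answer: 5.9859 N/cm^2


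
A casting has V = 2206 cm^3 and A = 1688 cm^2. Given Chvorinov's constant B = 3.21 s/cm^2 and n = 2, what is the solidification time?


Formula: t_s = B * (V/A)^n  (Chvorinov's rule, n=2)
Modulus M = V/A = 2206/1688 = 1.306872 cm
M^2 = 1.306872^2 = 1.707914 cm^2
t_s = 3.21 * 1.707914 = 5.4824 s

Answer: 5.4824 s


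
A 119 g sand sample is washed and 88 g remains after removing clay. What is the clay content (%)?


Formula: Clay% = (W_total - W_washed) / W_total * 100
Clay mass = 119 - 88 = 31 g
Clay% = 31 / 119 * 100 = 26.0504%


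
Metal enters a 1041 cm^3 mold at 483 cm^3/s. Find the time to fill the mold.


Formula: t_fill = V_mold / Q_flow
t = 1041 cm^3 / 483 cm^3/s = 2.1553 s

Answer: 2.1553 s


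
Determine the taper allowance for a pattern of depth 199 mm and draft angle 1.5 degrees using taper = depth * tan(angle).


Formula: taper = depth * tan(draft_angle)
tan(1.5 deg) = 0.0261859
taper = 199 mm * 0.0261859 = 5.2110 mm

5.2110 mm


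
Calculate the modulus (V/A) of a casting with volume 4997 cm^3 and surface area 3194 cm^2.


Formula: Casting Modulus M = V / A
M = 4997 cm^3 / 3194 cm^2 = 1.5645 cm

Answer: 1.5645 cm


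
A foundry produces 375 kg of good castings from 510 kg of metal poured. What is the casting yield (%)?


Formula: Casting Yield = (W_good / W_total) * 100
Yield = (375 kg / 510 kg) * 100 = 73.5294%

73.5294%


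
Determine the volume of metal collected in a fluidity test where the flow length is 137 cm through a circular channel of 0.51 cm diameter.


Formula: V = pi * (d/2)^2 * L  (cylinder volume)
Radius = 0.51/2 = 0.255 cm
V = pi * 0.255^2 * 137 = 27.9866 cm^3

Final answer: 27.9866 cm^3


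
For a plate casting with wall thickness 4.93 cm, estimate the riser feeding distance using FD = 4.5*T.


Formula: FD = 4.5 * T  (riser feeding-distance rule)
FD = 4.5 * 4.93 cm = 22.1850 cm

22.1850 cm


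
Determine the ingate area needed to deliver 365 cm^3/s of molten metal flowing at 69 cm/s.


Formula: A_ingate = Q / v  (continuity equation)
A = 365 cm^3/s / 69 cm/s = 5.2899 cm^2

Final answer: 5.2899 cm^2


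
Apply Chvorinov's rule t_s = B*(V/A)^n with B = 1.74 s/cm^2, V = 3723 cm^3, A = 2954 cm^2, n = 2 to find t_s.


Formula: t_s = B * (V/A)^n  (Chvorinov's rule, n=2)
Modulus M = V/A = 3723/2954 = 1.260325 cm
M^2 = 1.260325^2 = 1.588419 cm^2
t_s = 1.74 * 1.588419 = 2.7638 s

Final answer: 2.7638 s


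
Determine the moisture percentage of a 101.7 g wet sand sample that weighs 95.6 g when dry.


Formula: MC = (W_wet - W_dry) / W_wet * 100
Water mass = 101.7 - 95.6 = 6.1 g
MC = 6.1 / 101.7 * 100 = 5.9980%

5.9980%


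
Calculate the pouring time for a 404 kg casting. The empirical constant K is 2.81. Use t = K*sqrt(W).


Formula: t = K * sqrt(W)
sqrt(W) = sqrt(404) = 20.09975
t = 2.81 * 20.09975 = 56.4803 s

Answer: 56.4803 s


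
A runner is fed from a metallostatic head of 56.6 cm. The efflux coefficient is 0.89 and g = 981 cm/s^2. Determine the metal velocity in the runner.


Formula: v = Cd * sqrt(2 * g * h)  (Torricelli with discharge coefficient)
2*g*h = 2 * 981 * 56.6 = 111049.2 cm^2/s^2
sqrt(111049.2) = 333.24045 cm/s
v = 0.89 * 333.24045 = 296.5840 cm/s

296.5840 cm/s


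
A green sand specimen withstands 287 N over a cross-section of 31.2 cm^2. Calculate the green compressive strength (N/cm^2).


Formula: Compressive Strength = Force / Area
Strength = 287 N / 31.2 cm^2 = 9.1987 N/cm^2


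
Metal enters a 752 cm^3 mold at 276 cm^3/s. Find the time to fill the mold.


Formula: t_fill = V_mold / Q_flow
t = 752 cm^3 / 276 cm^3/s = 2.7246 s

2.7246 s


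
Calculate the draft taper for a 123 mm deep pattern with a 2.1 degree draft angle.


Formula: taper = depth * tan(draft_angle)
tan(2.1 deg) = 0.0366683
taper = 123 mm * 0.0366683 = 4.5102 mm

Answer: 4.5102 mm


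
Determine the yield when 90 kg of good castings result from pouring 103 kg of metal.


Formula: Casting Yield = (W_good / W_total) * 100
Yield = (90 kg / 103 kg) * 100 = 87.3786%

87.3786%


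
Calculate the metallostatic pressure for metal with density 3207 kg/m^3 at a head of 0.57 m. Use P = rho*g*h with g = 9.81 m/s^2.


Formula: P = rho * g * h
rho * g = 3207 * 9.81 = 31460.67 N/m^3
P = 31460.67 * 0.57 = 17932.5819 Pa

Answer: 17932.5819 Pa


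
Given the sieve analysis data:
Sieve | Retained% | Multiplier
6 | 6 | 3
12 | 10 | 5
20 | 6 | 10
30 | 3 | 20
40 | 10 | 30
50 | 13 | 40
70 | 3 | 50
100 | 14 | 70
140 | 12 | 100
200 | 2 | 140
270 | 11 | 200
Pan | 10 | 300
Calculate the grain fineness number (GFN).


Formula: GFN = sum(pct * multiplier) / sum(pct)
sum(pct * multiplier) = 8818
sum(pct) = 100
GFN = 8818 / 100 = 88.18

Answer: 88.18


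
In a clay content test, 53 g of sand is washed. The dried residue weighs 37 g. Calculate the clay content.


Formula: Clay% = (W_total - W_washed) / W_total * 100
Clay mass = 53 - 37 = 16 g
Clay% = 16 / 53 * 100 = 30.1887%

30.1887%


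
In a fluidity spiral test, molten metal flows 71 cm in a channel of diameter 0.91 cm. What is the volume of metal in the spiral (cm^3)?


Formula: V = pi * (d/2)^2 * L  (cylinder volume)
Radius = 0.91/2 = 0.455 cm
V = pi * 0.455^2 * 71 = 46.1776 cm^3

Answer: 46.1776 cm^3


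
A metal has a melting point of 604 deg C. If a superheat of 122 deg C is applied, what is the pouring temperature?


Formula: T_pour = T_melt + Superheat
T_pour = 604 + 122 = 726 deg C

726 deg C


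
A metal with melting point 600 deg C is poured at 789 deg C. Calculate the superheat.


Formula: Superheat = T_pour - T_melt
Superheat = 789 - 600 = 189 deg C

189 deg C


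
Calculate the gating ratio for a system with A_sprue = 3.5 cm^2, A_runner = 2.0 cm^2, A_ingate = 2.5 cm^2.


Sprue:Runner:Ingate = 1 : 2.0/3.5 : 2.5/3.5 = 1:0.57:0.71


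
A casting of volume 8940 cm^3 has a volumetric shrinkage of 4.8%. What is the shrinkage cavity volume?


Formula: V_shrink = V_casting * shrinkage_pct / 100
V_shrink = 8940 cm^3 * 4.8 / 100 = 429.1200 cm^3


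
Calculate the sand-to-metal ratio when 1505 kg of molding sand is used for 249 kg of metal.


Formula: Sand-to-Metal Ratio = W_sand / W_metal
Ratio = 1505 kg / 249 kg = 6.0442

Answer: 6.0442


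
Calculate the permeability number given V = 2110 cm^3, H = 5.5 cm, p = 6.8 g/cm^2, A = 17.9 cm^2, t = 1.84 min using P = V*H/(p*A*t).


Formula: Permeability Number P = (V * H) / (p * A * t)
Numerator: V * H = 2110 * 5.5 = 11605.0
Denominator: p * A * t = 6.8 * 17.9 * 1.84 = 223.9648
P = 11605.0 / 223.9648 = 51.8162


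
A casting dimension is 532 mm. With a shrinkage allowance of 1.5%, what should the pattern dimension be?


Formula: L_pattern = L_casting * (1 + shrinkage_rate/100)
Shrinkage factor = 1 + 1.5/100 = 1.015
L_pattern = 532 mm * 1.015 = 539.9800 mm


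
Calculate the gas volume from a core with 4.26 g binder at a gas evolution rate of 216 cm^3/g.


Formula: V_gas = W_binder * gas_evolution_rate
V = 4.26 g * 216 cm^3/g = 920.1600 cm^3

Answer: 920.1600 cm^3


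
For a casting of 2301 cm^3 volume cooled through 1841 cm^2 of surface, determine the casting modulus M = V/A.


Formula: Casting Modulus M = V / A
M = 2301 cm^3 / 1841 cm^2 = 1.2499 cm

1.2499 cm


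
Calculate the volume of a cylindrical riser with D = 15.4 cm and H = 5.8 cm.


Formula: V = pi * (D/2)^2 * H  (cylinder volume)
Radius = D/2 = 15.4/2 = 7.7 cm
V = pi * 7.7^2 * 5.8 = 1080.3372 cm^3

Answer: 1080.3372 cm^3


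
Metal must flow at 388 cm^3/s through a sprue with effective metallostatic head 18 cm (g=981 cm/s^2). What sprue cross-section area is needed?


Formula: v = sqrt(2*g*h), A = Q/v
Velocity: v = sqrt(2 * 981 * 18) = sqrt(35316) = 187.9255 cm/s
Sprue area: A = Q / v = 388 / 187.9255 = 2.0646 cm^2

Final answer: 2.0646 cm^2


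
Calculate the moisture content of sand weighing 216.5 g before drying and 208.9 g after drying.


Formula: MC = (W_wet - W_dry) / W_wet * 100
Water mass = 216.5 - 208.9 = 7.6 g
MC = 7.6 / 216.5 * 100 = 3.5104%

3.5104%


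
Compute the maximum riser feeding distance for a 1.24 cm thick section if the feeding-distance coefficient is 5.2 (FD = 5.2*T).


Formula: FD = 5.2 * T  (riser feeding-distance rule)
FD = 5.2 * 1.24 cm = 6.4480 cm

Final answer: 6.4480 cm


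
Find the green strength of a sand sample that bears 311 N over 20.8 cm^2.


Formula: Compressive Strength = Force / Area
Strength = 311 N / 20.8 cm^2 = 14.9519 N/cm^2

Answer: 14.9519 N/cm^2


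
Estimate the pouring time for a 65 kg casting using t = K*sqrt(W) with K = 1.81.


Formula: t = K * sqrt(W)
sqrt(W) = sqrt(65) = 8.06226
t = 1.81 * 8.06226 = 14.5927 s

Final answer: 14.5927 s


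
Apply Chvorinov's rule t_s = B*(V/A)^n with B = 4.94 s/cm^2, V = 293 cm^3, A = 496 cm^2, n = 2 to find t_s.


Formula: t_s = B * (V/A)^n  (Chvorinov's rule, n=2)
Modulus M = V/A = 293/496 = 0.590726 cm
M^2 = 0.590726^2 = 0.348957 cm^2
t_s = 4.94 * 0.348957 = 1.7238 s

Answer: 1.7238 s


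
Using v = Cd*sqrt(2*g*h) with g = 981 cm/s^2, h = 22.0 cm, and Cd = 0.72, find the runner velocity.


Formula: v = Cd * sqrt(2 * g * h)  (Torricelli with discharge coefficient)
2*g*h = 2 * 981 * 22.0 = 43164.0 cm^2/s^2
sqrt(43164.0) = 207.75948 cm/s
v = 0.72 * 207.75948 = 149.5868 cm/s

Answer: 149.5868 cm/s


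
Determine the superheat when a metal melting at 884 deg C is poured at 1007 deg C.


Formula: Superheat = T_pour - T_melt
Superheat = 1007 - 884 = 123 deg C

Answer: 123 deg C


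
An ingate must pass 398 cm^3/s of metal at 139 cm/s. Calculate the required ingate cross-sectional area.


Formula: A_ingate = Q / v  (continuity equation)
A = 398 cm^3/s / 139 cm/s = 2.8633 cm^2

2.8633 cm^2


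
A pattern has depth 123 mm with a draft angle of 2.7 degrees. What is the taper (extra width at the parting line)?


Formula: taper = depth * tan(draft_angle)
tan(2.7 deg) = 0.0471588
taper = 123 mm * 0.0471588 = 5.8005 mm

5.8005 mm


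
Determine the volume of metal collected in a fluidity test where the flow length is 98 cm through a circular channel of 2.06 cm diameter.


Formula: V = pi * (d/2)^2 * L  (cylinder volume)
Radius = 2.06/2 = 1.03 cm
V = pi * 1.03^2 * 98 = 326.6257 cm^3

Answer: 326.6257 cm^3


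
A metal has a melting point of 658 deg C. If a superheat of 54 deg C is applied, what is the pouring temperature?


Formula: T_pour = T_melt + Superheat
T_pour = 658 + 54 = 712 deg C

Answer: 712 deg C


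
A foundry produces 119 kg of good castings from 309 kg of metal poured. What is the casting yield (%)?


Formula: Casting Yield = (W_good / W_total) * 100
Yield = (119 kg / 309 kg) * 100 = 38.5113%

Answer: 38.5113%


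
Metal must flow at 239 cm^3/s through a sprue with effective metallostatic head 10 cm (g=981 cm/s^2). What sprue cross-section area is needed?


Formula: v = sqrt(2*g*h), A = Q/v
Velocity: v = sqrt(2 * 981 * 10) = sqrt(19620) = 140.0714 cm/s
Sprue area: A = Q / v = 239 / 140.0714 = 1.7063 cm^2

1.7063 cm^2


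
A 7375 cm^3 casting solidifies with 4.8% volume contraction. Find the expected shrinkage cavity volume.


Formula: V_shrink = V_casting * shrinkage_pct / 100
V_shrink = 7375 cm^3 * 4.8 / 100 = 354.0000 cm^3

Answer: 354.0000 cm^3


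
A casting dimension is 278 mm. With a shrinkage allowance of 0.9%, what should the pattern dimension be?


Formula: L_pattern = L_casting * (1 + shrinkage_rate/100)
Shrinkage factor = 1 + 0.9/100 = 1.009
L_pattern = 278 mm * 1.009 = 280.5020 mm

Answer: 280.5020 mm


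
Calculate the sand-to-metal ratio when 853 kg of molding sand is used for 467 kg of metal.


Formula: Sand-to-Metal Ratio = W_sand / W_metal
Ratio = 853 kg / 467 kg = 1.8266

Answer: 1.8266


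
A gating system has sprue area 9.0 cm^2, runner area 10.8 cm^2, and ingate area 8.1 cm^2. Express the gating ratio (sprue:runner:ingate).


Sprue:Runner:Ingate = 1 : 10.8/9.0 : 8.1/9.0 = 1:1.20:0.90

Answer: 1:1.20:0.90


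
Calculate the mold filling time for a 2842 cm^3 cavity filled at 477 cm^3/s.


Formula: t_fill = V_mold / Q_flow
t = 2842 cm^3 / 477 cm^3/s = 5.9581 s

5.9581 s


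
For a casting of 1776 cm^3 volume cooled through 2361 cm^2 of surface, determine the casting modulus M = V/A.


Formula: Casting Modulus M = V / A
M = 1776 cm^3 / 2361 cm^2 = 0.7522 cm


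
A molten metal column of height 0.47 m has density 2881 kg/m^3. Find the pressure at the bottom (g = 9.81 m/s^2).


Formula: P = rho * g * h
rho * g = 2881 * 9.81 = 28262.61 N/m^3
P = 28262.61 * 0.47 = 13283.4267 Pa

13283.4267 Pa


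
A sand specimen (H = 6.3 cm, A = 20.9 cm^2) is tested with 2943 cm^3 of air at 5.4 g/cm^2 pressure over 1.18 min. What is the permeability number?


Formula: Permeability Number P = (V * H) / (p * A * t)
Numerator: V * H = 2943 * 6.3 = 18540.9
Denominator: p * A * t = 5.4 * 20.9 * 1.18 = 133.1748
P = 18540.9 / 133.1748 = 139.2223

Answer: 139.2223


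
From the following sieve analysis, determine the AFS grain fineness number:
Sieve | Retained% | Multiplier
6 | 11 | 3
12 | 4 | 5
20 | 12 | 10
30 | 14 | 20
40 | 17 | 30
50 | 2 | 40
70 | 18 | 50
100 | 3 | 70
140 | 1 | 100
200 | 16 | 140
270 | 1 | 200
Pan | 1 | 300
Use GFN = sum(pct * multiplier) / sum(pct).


Formula: GFN = sum(pct * multiplier) / sum(pct)
sum(pct * multiplier) = 4993
sum(pct) = 100
GFN = 4993 / 100 = 49.93

Answer: 49.93


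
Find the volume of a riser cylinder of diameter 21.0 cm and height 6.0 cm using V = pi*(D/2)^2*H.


Formula: V = pi * (D/2)^2 * H  (cylinder volume)
Radius = D/2 = 21.0/2 = 10.5 cm
V = pi * 10.5^2 * 6.0 = 2078.1635 cm^3


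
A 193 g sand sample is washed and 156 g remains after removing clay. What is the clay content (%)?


Formula: Clay% = (W_total - W_washed) / W_total * 100
Clay mass = 193 - 156 = 37 g
Clay% = 37 / 193 * 100 = 19.1710%

19.1710%


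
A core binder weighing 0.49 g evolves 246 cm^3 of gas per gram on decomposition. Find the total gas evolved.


Formula: V_gas = W_binder * gas_evolution_rate
V = 0.49 g * 246 cm^3/g = 120.5400 cm^3

Final answer: 120.5400 cm^3


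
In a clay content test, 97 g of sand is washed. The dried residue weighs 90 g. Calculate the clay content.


Formula: Clay% = (W_total - W_washed) / W_total * 100
Clay mass = 97 - 90 = 7 g
Clay% = 7 / 97 * 100 = 7.2165%

7.2165%


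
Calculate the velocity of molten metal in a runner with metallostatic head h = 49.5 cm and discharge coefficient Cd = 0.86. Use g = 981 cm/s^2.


Formula: v = Cd * sqrt(2 * g * h)  (Torricelli with discharge coefficient)
2*g*h = 2 * 981 * 49.5 = 97119.0 cm^2/s^2
sqrt(97119.0) = 311.63921 cm/s
v = 0.86 * 311.63921 = 268.0097 cm/s


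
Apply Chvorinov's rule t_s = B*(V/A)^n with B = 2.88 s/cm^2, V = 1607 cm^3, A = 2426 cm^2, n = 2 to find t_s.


Formula: t_s = B * (V/A)^n  (Chvorinov's rule, n=2)
Modulus M = V/A = 1607/2426 = 0.662407 cm
M^2 = 0.662407^2 = 0.438783 cm^2
t_s = 2.88 * 0.438783 = 1.2637 s

Final answer: 1.2637 s


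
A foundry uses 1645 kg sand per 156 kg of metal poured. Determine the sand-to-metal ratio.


Formula: Sand-to-Metal Ratio = W_sand / W_metal
Ratio = 1645 kg / 156 kg = 10.5449

10.5449


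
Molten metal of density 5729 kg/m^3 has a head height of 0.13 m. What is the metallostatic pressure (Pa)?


Formula: P = rho * g * h
rho * g = 5729 * 9.81 = 56201.49 N/m^3
P = 56201.49 * 0.13 = 7306.1937 Pa

Answer: 7306.1937 Pa


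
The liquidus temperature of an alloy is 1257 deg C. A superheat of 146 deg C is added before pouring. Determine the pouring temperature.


Formula: T_pour = T_melt + Superheat
T_pour = 1257 + 146 = 1403 deg C

1403 deg C


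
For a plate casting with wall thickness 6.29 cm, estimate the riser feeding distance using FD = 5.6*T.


Formula: FD = 5.6 * T  (riser feeding-distance rule)
FD = 5.6 * 6.29 cm = 35.2240 cm

Answer: 35.2240 cm


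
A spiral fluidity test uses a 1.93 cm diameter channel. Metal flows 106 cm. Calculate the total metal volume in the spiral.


Formula: V = pi * (d/2)^2 * L  (cylinder volume)
Radius = 1.93/2 = 0.965 cm
V = pi * 0.965^2 * 106 = 310.1061 cm^3

Answer: 310.1061 cm^3


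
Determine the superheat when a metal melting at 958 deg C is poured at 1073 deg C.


Formula: Superheat = T_pour - T_melt
Superheat = 1073 - 958 = 115 deg C

Answer: 115 deg C


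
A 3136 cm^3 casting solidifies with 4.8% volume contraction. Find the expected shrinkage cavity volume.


Formula: V_shrink = V_casting * shrinkage_pct / 100
V_shrink = 3136 cm^3 * 4.8 / 100 = 150.5280 cm^3


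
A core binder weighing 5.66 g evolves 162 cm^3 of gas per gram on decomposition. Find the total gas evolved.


Formula: V_gas = W_binder * gas_evolution_rate
V = 5.66 g * 162 cm^3/g = 916.9200 cm^3

Final answer: 916.9200 cm^3


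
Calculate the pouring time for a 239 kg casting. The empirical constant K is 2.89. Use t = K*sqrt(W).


Formula: t = K * sqrt(W)
sqrt(W) = sqrt(239) = 15.45962
t = 2.89 * 15.45962 = 44.6783 s

Answer: 44.6783 s


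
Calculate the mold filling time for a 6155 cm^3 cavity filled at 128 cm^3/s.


Formula: t_fill = V_mold / Q_flow
t = 6155 cm^3 / 128 cm^3/s = 48.0859 s


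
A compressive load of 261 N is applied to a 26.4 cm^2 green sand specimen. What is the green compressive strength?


Formula: Compressive Strength = Force / Area
Strength = 261 N / 26.4 cm^2 = 9.8864 N/cm^2

Final answer: 9.8864 N/cm^2


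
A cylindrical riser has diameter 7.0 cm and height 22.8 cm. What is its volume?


Formula: V = pi * (D/2)^2 * H  (cylinder volume)
Radius = D/2 = 7.0/2 = 3.5 cm
V = pi * 3.5^2 * 22.8 = 877.4468 cm^3


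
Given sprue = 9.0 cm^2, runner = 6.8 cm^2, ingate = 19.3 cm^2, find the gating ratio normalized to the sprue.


Sprue:Runner:Ingate = 1 : 6.8/9.0 : 19.3/9.0 = 1:0.76:2.14

Final answer: 1:0.76:2.14


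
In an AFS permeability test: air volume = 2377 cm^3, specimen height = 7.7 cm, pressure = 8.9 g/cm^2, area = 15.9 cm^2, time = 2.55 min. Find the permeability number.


Formula: Permeability Number P = (V * H) / (p * A * t)
Numerator: V * H = 2377 * 7.7 = 18302.9
Denominator: p * A * t = 8.9 * 15.9 * 2.55 = 360.8505
P = 18302.9 / 360.8505 = 50.7216

50.7216


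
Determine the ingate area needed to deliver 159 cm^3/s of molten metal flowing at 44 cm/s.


Formula: A_ingate = Q / v  (continuity equation)
A = 159 cm^3/s / 44 cm/s = 3.6136 cm^2

3.6136 cm^2


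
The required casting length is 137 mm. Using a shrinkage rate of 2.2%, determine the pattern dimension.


Formula: L_pattern = L_casting * (1 + shrinkage_rate/100)
Shrinkage factor = 1 + 2.2/100 = 1.022
L_pattern = 137 mm * 1.022 = 140.0140 mm

Answer: 140.0140 mm


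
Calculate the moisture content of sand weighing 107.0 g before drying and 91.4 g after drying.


Formula: MC = (W_wet - W_dry) / W_wet * 100
Water mass = 107.0 - 91.4 = 15.6 g
MC = 15.6 / 107.0 * 100 = 14.5794%

Final answer: 14.5794%


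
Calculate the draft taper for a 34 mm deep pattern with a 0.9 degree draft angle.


Formula: taper = depth * tan(draft_angle)
tan(0.9 deg) = 0.0157093
taper = 34 mm * 0.0157093 = 0.5341 mm

Answer: 0.5341 mm


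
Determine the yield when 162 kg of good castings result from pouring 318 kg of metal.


Formula: Casting Yield = (W_good / W_total) * 100
Yield = (162 kg / 318 kg) * 100 = 50.9434%


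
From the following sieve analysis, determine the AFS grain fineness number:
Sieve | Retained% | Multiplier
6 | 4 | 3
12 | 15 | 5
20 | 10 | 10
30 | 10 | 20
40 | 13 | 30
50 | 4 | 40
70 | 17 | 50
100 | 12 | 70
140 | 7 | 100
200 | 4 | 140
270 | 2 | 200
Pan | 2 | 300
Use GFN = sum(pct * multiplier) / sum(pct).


Formula: GFN = sum(pct * multiplier) / sum(pct)
sum(pct * multiplier) = 4887
sum(pct) = 100
GFN = 4887 / 100 = 48.87


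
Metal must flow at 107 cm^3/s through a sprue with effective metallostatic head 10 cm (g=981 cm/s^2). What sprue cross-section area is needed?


Formula: v = sqrt(2*g*h), A = Q/v
Velocity: v = sqrt(2 * 981 * 10) = sqrt(19620) = 140.0714 cm/s
Sprue area: A = Q / v = 107 / 140.0714 = 0.7639 cm^2

Final answer: 0.7639 cm^2


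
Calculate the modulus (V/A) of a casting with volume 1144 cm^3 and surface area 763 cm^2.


Formula: Casting Modulus M = V / A
M = 1144 cm^3 / 763 cm^2 = 1.4993 cm


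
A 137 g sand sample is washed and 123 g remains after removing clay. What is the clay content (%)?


Formula: Clay% = (W_total - W_washed) / W_total * 100
Clay mass = 137 - 123 = 14 g
Clay% = 14 / 137 * 100 = 10.2190%

Final answer: 10.2190%


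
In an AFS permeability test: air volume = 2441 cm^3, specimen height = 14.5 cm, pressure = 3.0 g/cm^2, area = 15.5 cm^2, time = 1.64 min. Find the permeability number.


Formula: Permeability Number P = (V * H) / (p * A * t)
Numerator: V * H = 2441 * 14.5 = 35394.5
Denominator: p * A * t = 3.0 * 15.5 * 1.64 = 76.26
P = 35394.5 / 76.26 = 464.1293

Answer: 464.1293


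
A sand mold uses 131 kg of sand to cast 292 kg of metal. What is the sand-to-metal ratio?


Formula: Sand-to-Metal Ratio = W_sand / W_metal
Ratio = 131 kg / 292 kg = 0.4486

Final answer: 0.4486


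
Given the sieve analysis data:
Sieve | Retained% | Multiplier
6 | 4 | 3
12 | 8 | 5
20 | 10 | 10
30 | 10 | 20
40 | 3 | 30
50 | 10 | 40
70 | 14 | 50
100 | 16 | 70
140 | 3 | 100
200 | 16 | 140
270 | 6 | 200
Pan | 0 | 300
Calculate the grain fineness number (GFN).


Formula: GFN = sum(pct * multiplier) / sum(pct)
sum(pct * multiplier) = 6402
sum(pct) = 100
GFN = 6402 / 100 = 64.02

64.02
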